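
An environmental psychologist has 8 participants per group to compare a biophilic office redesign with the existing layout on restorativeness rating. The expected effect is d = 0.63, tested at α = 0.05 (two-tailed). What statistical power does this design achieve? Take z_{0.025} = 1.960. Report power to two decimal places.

For two equal groups, power = Φ(d·√(n/2) − z_{α/2}).
d·√(n/2) = 0.63 × √(8/2) = 0.63 × 2.000 = 1.260.
z_β = 1.260 − 1.960 = -0.700.
Power = Φ(-0.700) = 0.242.

power ≈ 0.24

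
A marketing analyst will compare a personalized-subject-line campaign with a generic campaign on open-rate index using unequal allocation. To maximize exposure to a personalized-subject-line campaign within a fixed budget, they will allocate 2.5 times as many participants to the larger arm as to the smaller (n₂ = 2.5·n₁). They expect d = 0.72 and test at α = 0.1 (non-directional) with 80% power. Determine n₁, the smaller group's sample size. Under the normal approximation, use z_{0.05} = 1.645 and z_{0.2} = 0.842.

With allocation ratio k = n₂/n₁ = 2.5, Var(x̄₁−x̄₂) = σ²(1/n₁ + 1/(k·n₁)) = σ²·(k+1)/(k·n₁).
So n₁ = (1 + 1/k)·((z_{α/2} + z_β)/d)² = 1.400 × (2.487/0.72)².
n₁ = 1.400 × 11.93 = 16.7.
Round up: n₁ = 17, giving n₂ = ⌈2.5 × 17⌉ = ⌈42.5⌉ = 43.

n₁ = 17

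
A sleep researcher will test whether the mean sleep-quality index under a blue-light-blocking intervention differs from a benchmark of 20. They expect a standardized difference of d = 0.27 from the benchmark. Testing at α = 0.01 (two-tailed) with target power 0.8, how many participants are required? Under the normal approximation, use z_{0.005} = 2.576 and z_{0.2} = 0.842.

For a one-sample test: n = ((z_{α/2} + z_β) / d)².
z_{α/2} + z_β = 2.576 + 0.842 = 3.418.
n = (3.418 / 0.27)² = 12.659² = 160.26.
Round up.

n = 161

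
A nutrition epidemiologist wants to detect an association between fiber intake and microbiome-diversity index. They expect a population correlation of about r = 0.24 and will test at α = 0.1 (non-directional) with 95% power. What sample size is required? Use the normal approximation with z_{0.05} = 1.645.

n = 184

Fisher's z: C = ½·ln((1+r)/(1−r)) = ½·ln(1.6316) = 0.2448.
n = ((z_{α/2} + z_β)/C)² + 3.
(1.645 + 1.645) / 0.2448 = 3.290 / 0.2448 = 13.440.
n = 13.440² + 3 = 180.62 + 3 = 183.6.
Round up.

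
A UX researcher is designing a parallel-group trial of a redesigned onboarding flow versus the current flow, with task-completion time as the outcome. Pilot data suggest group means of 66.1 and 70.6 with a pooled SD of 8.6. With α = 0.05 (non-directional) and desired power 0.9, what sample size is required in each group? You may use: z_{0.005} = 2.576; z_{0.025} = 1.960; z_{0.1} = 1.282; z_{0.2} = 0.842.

Cohen's d = |M₁ − M₂| / SD_pooled = |66.1 − 70.6| / 8.6 = 4.5 / 8.6 = 0.523.
For two independent groups with equal n: n = 2·((z_{α/2} + z_β) / d)².
z_{α/2} + z_β = 1.960 + 1.282 = 3.242.
n = 2 × (3.242 / 0.523)² = 2 × 6.199² = 2 × 38.43 = 76.9.
Round up to the next whole participant.

n = 77 per group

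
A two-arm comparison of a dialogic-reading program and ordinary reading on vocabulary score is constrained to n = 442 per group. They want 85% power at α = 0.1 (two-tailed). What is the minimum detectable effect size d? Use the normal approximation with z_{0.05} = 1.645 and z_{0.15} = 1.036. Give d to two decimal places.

d_min ≈ 0.18

For two independent groups of n = 442 each: d_min = (z_{α/2} + z_β)·√(2/n).
z-sum = 1.645 + 1.036 = 2.681.
d_min = 2.681 × √(2/442) = 2.681 × 0.0673 = 0.180.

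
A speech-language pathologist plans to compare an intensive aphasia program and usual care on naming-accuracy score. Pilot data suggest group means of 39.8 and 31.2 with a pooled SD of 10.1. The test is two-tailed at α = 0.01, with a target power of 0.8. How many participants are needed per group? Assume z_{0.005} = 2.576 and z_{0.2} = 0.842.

Cohen's d = |M₁ − M₂| / SD_pooled = |39.8 − 31.2| / 10.1 = 8.6 / 10.1 = 0.851.
For two independent groups with equal n: n = 2·((z_{α/2} + z_β) / d)².
z_{α/2} + z_β = 2.576 + 0.842 = 3.418.
n = 2 × (3.418 / 0.851)² = 2 × 4.016² = 2 × 16.13 = 32.3.
Round up to the next whole participant.

n = 33 per group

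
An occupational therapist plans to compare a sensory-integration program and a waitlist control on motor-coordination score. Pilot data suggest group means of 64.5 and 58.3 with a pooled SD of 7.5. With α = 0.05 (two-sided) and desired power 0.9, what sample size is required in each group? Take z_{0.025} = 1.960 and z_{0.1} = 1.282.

Cohen's d = |M₁ − M₂| / SD_pooled = |64.5 − 58.3| / 7.5 = 6.2 / 7.5 = 0.827.
For two independent groups with equal n: n = 2·((z_{α/2} + z_β) / d)².
z_{α/2} + z_β = 1.960 + 1.282 = 3.242.
n = 2 × (3.242 / 0.827)² = 2 × 3.920² = 2 × 15.37 = 30.7.
Round up to the next whole participant.

n = 31 per group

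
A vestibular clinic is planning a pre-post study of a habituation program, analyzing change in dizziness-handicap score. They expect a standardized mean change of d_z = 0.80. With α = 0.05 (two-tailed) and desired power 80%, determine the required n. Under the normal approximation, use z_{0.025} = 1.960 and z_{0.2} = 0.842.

n = 13 pairs

For a paired (one-sample on differences) test: n = ((z_{α/2} + z_β) / d)².
z_{α/2} + z_β = 1.960 + 0.842 = 2.802.
n = (2.802 / 0.80)² = 3.502² = 12.27.
Round up.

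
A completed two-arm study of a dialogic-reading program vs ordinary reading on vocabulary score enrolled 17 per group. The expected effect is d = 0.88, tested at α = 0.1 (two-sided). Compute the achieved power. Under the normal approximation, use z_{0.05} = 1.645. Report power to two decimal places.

power ≈ 0.82

For two equal groups, power = Φ(d·√(n/2) − z_{α/2}).
d·√(n/2) = 0.88 × √(17/2) = 0.88 × 2.915 = 2.566.
z_β = 2.566 − 1.645 = 0.921.
Power = Φ(0.921) = 0.821.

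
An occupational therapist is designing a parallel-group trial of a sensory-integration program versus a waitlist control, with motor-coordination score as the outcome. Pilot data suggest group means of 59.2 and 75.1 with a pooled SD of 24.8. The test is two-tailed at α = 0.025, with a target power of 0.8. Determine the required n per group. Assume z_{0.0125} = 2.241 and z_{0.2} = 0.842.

n = 47 per group

Cohen's d = |M₁ − M₂| / SD_pooled = |59.2 − 75.1| / 24.8 = 15.9 / 24.8 = 0.641.
For two independent groups with equal n: n = 2·((z_{α/2} + z_β) / d)².
z_{α/2} + z_β = 2.241 + 0.842 = 3.083.
n = 2 × (3.083 / 0.641)² = 2 × 4.810² = 2 × 23.13 = 46.3.
Round up to the next whole participant.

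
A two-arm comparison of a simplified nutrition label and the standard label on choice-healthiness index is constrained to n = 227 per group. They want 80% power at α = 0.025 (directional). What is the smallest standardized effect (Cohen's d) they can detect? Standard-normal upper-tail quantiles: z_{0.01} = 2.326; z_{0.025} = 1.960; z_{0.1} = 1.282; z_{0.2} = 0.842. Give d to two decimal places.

For two independent groups of n = 227 each: d_min = (z_{α} + z_β)·√(2/n).
z-sum = 1.960 + 0.842 = 2.802.
d_min = 2.802 × √(2/227) = 2.802 × 0.0939 = 0.263.

d_min ≈ 0.26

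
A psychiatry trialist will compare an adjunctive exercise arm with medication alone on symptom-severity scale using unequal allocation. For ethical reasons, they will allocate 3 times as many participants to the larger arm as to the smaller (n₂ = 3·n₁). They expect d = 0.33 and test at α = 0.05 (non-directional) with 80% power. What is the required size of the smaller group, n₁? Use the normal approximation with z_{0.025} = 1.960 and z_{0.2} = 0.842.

With allocation ratio k = n₂/n₁ = 3, Var(x̄₁−x̄₂) = σ²(1/n₁ + 1/(k·n₁)) = σ²·(k+1)/(k·n₁).
So n₁ = (1 + 1/k)·((z_{α/2} + z_β)/d)² = 1.333 × (2.802/0.33)².
n₁ = 1.333 × 72.10 = 96.1.
Round up: n₁ = 97, giving n₂ = 3 × 97 = 291.

n₁ = 97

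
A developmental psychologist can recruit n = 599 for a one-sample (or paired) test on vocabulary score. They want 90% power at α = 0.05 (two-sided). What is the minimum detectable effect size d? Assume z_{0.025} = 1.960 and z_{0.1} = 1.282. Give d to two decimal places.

For a single sample (or paired design) of n = 599: d_min = (z_{α/2} + z_β)/√n.
z-sum = 1.960 + 1.282 = 3.242.
d_min = 3.242 / √599 = 3.242 / 24.474 = 0.132.

d_min ≈ 0.13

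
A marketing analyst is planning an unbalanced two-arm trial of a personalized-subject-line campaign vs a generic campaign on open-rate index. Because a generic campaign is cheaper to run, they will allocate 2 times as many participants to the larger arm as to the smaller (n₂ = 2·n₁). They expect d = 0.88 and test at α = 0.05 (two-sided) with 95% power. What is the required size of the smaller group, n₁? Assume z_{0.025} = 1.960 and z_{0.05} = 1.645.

n₁ = 26

With allocation ratio k = n₂/n₁ = 2, Var(x̄₁−x̄₂) = σ²(1/n₁ + 1/(k·n₁)) = σ²·(k+1)/(k·n₁).
So n₁ = (1 + 1/k)·((z_{α/2} + z_β)/d)² = 1.500 × (3.605/0.88)².
n₁ = 1.500 × 16.78 = 25.2.
Round up: n₁ = 26, giving n₂ = 2 × 26 = 52.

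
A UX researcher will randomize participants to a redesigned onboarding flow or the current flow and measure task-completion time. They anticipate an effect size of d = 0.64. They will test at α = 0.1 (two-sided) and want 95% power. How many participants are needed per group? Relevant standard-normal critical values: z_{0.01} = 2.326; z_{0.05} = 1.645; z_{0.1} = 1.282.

For two independent groups with equal n: n = 2·((z_{α/2} + z_β) / d)².
z_{α/2} + z_β = 1.645 + 1.645 = 3.290.
n = 2 × (3.290 / 0.64)² = 2 × 5.141² = 2 × 26.43 = 52.9.
Round up to the next whole participant.

n = 53 per group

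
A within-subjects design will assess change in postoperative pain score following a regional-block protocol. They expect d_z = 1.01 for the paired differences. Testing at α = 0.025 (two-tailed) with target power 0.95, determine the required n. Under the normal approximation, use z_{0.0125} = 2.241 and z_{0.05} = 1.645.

For a paired (one-sample on differences) test: n = ((z_{α/2} + z_β) / d)².
z_{α/2} + z_β = 2.241 + 1.645 = 3.886.
n = (3.886 / 1.01)² = 3.848² = 14.80.
Round up.

n = 15 pairs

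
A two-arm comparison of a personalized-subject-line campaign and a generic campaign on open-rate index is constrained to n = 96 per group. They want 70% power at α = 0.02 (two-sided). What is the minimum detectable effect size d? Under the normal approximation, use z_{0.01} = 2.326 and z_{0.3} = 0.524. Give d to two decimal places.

d_min ≈ 0.41

For two independent groups of n = 96 each: d_min = (z_{α/2} + z_β)·√(2/n).
z-sum = 2.326 + 0.524 = 2.850.
d_min = 2.850 × √(2/96) = 2.850 × 0.1443 = 0.411.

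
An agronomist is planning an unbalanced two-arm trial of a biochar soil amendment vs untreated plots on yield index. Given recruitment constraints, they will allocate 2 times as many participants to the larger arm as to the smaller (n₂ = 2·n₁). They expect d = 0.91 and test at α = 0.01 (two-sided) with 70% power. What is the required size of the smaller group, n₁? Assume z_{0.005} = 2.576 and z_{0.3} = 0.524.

With allocation ratio k = n₂/n₁ = 2, Var(x̄₁−x̄₂) = σ²(1/n₁ + 1/(k·n₁)) = σ²·(k+1)/(k·n₁).
So n₁ = (1 + 1/k)·((z_{α/2} + z_β)/d)² = 1.500 × (3.100/0.91)².
n₁ = 1.500 × 11.60 = 17.4.
Round up: n₁ = 18, giving n₂ = 2 × 18 = 36.

n₁ = 18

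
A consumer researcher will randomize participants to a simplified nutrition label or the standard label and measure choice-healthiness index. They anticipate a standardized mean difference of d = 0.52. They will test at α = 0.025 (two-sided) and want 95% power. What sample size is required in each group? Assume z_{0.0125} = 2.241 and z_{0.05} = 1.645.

For two independent groups with equal n: n = 2·((z_{α/2} + z_β) / d)².
z_{α/2} + z_β = 2.241 + 1.645 = 3.886.
n = 2 × (3.886 / 0.52)² = 2 × 7.473² = 2 × 55.85 = 111.7.
Round up to the next whole participant.

n = 112 per group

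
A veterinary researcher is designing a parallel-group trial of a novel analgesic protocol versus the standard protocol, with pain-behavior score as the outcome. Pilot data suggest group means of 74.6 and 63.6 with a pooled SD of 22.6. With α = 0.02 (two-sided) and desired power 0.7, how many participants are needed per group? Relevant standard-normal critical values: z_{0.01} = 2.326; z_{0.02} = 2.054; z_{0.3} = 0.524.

n = 69 per group

Cohen's d = |M₁ − M₂| / SD_pooled = |74.6 − 63.6| / 22.6 = 11.0 / 22.6 = 0.487.
For two independent groups with equal n: n = 2·((z_{α/2} + z_β) / d)².
z_{α/2} + z_β = 2.326 + 0.524 = 2.850.
n = 2 × (2.850 / 0.487)² = 2 × 5.852² = 2 × 34.25 = 68.5.
Round up to the next whole participant.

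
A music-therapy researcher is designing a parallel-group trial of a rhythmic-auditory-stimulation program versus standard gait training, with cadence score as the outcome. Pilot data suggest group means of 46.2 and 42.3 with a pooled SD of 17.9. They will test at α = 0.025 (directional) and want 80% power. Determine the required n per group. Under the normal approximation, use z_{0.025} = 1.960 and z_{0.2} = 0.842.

Cohen's d = |M₁ − M₂| / SD_pooled = |46.2 − 42.3| / 17.9 = 3.9 / 17.9 = 0.218.
For two independent groups with equal n: n = 2·((z_{α} + z_β) / d)².
z_{α} + z_β = 1.960 + 0.842 = 2.802.
n = 2 × (2.802 / 0.218)² = 2 × 12.853² = 2 × 165.21 = 330.4.
Round up to the next whole participant.

n = 331 per group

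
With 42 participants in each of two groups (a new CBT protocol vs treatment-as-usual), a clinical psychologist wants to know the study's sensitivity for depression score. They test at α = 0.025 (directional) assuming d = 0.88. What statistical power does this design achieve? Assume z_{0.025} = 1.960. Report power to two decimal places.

power ≈ 0.98

For two equal groups, power = Φ(d·√(n/2) − z_{α}).
d·√(n/2) = 0.88 × √(42/2) = 0.88 × 4.583 = 4.033.
z_β = 4.033 − 1.960 = 2.073.
Power = Φ(2.073) = 0.981.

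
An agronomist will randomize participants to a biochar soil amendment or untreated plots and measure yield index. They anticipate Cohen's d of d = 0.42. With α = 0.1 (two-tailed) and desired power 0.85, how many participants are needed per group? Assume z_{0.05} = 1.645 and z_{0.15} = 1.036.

n = 82 per group

For two independent groups with equal n: n = 2·((z_{α/2} + z_β) / d)².
z_{α/2} + z_β = 1.645 + 1.036 = 2.681.
n = 2 × (2.681 / 0.42)² = 2 × 6.383² = 2 × 40.75 = 81.5.
Round up to the next whole participant.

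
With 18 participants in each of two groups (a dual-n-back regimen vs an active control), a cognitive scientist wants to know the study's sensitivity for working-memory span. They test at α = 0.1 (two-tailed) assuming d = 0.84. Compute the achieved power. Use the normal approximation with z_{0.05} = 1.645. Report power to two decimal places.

power ≈ 0.81

For two equal groups, power = Φ(d·√(n/2) − z_{α/2}).
d·√(n/2) = 0.84 × √(18/2) = 0.84 × 3.000 = 2.520.
z_β = 2.520 − 1.645 = 0.875.
Power = Φ(0.875) = 0.809.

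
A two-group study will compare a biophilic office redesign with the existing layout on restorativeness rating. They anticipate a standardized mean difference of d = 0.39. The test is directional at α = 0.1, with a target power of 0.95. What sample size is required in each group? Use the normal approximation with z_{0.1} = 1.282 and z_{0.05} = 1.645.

For two independent groups with equal n: n = 2·((z_{α} + z_β) / d)².
z_{α} + z_β = 1.282 + 1.645 = 2.927.
n = 2 × (2.927 / 0.39)² = 2 × 7.505² = 2 × 56.33 = 112.7.
Round up to the next whole participant.

n = 113 per group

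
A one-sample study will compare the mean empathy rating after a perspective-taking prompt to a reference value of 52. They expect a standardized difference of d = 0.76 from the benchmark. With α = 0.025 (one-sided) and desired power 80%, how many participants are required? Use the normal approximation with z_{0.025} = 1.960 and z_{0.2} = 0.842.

For a one-sample test: n = ((z_{α} + z_β) / d)².
z_{α} + z_β = 1.960 + 0.842 = 2.802.
n = (2.802 / 0.76)² = 3.687² = 13.59.
Round up.

n = 14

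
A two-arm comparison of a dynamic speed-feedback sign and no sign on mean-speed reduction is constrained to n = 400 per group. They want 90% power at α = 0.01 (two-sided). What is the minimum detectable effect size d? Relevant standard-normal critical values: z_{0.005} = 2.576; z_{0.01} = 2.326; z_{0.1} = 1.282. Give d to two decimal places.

d_min ≈ 0.27

For two independent groups of n = 400 each: d_min = (z_{α/2} + z_β)·√(2/n).
z-sum = 2.576 + 1.282 = 3.858.
d_min = 3.858 × √(2/400) = 3.858 × 0.0707 = 0.273.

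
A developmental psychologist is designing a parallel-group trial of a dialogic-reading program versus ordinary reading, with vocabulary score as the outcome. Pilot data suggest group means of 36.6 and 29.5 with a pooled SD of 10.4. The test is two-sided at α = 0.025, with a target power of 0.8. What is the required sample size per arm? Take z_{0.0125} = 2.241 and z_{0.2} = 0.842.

n = 41 per group

Cohen's d = |M₁ − M₂| / SD_pooled = |36.6 − 29.5| / 10.4 = 7.1 / 10.4 = 0.683.
For two independent groups with equal n: n = 2·((z_{α/2} + z_β) / d)².
z_{α/2} + z_β = 2.241 + 0.842 = 3.083.
n = 2 × (3.083 / 0.683)² = 2 × 4.514² = 2 × 20.38 = 40.8.
Round up to the next whole participant.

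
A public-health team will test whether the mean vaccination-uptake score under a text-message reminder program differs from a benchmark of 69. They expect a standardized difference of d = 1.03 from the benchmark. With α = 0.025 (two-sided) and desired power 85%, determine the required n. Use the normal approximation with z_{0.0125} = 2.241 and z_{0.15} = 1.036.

n = 11

For a one-sample test: n = ((z_{α/2} + z_β) / d)².
z_{α/2} + z_β = 2.241 + 1.036 = 3.277.
n = (3.277 / 1.03)² = 3.182² = 10.12.
Round up.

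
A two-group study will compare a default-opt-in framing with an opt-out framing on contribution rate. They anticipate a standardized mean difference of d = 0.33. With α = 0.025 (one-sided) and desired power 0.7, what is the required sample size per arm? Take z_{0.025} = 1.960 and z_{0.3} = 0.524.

For two independent groups with equal n: n = 2·((z_{α} + z_β) / d)².
z_{α} + z_β = 1.960 + 0.524 = 2.484.
n = 2 × (2.484 / 0.33)² = 2 × 7.527² = 2 × 56.66 = 113.3.
Round up to the next whole participant.

n = 114 per group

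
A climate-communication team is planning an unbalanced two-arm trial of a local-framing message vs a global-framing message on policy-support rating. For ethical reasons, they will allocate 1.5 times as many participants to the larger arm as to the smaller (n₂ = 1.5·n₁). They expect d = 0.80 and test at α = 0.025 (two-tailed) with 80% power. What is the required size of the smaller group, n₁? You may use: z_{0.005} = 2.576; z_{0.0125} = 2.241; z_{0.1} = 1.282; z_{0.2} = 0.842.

With allocation ratio k = n₂/n₁ = 1.5, Var(x̄₁−x̄₂) = σ²(1/n₁ + 1/(k·n₁)) = σ²·(k+1)/(k·n₁).
So n₁ = (1 + 1/k)·((z_{α/2} + z_β)/d)² = 1.667 × (3.083/0.80)².
n₁ = 1.667 × 14.85 = 24.8.
Round up: n₁ = 25, giving n₂ = ⌈1.5 × 25⌉ = ⌈37.5⌉ = 38.

n₁ = 25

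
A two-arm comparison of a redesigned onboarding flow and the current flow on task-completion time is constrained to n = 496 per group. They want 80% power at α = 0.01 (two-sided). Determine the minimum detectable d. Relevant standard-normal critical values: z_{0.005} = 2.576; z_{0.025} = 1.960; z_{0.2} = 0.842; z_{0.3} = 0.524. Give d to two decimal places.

For two independent groups of n = 496 each: d_min = (z_{α/2} + z_β)·√(2/n).
z-sum = 2.576 + 0.842 = 3.418.
d_min = 3.418 × √(2/496) = 3.418 × 0.0635 = 0.217.

d_min ≈ 0.22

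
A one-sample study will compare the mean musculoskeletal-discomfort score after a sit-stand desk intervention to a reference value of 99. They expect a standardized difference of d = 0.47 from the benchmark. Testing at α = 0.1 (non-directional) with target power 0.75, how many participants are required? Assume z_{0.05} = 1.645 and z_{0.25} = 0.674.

For a one-sample test: n = ((z_{α/2} + z_β) / d)².
z_{α/2} + z_β = 1.645 + 0.674 = 2.319.
n = (2.319 / 0.47)² = 4.934² = 24.34.
Round up.

n = 25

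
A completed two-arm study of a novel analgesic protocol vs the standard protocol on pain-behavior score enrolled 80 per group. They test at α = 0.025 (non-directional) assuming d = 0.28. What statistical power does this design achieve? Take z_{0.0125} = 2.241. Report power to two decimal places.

For two equal groups, power = Φ(d·√(n/2) − z_{α/2}).
d·√(n/2) = 0.28 × √(80/2) = 0.28 × 6.325 = 1.771.
z_β = 1.771 − 2.241 = -0.470.
Power = Φ(-0.470) = 0.319.

power ≈ 0.32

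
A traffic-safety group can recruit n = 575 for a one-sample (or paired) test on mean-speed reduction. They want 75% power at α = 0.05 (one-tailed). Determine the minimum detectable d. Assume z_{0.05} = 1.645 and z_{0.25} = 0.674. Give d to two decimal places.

d_min ≈ 0.10

For a single sample (or paired design) of n = 575: d_min = (z_{α} + z_β)/√n.
z-sum = 1.645 + 0.674 = 2.319.
d_min = 2.319 / √575 = 2.319 / 23.979 = 0.097.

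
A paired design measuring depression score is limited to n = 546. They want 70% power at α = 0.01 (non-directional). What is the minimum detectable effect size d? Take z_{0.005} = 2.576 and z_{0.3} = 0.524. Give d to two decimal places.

For a single sample (or paired design) of n = 546: d_min = (z_{α/2} + z_β)/√n.
z-sum = 2.576 + 0.524 = 3.100.
d_min = 3.100 / √546 = 3.100 / 23.367 = 0.133.

d_min ≈ 0.13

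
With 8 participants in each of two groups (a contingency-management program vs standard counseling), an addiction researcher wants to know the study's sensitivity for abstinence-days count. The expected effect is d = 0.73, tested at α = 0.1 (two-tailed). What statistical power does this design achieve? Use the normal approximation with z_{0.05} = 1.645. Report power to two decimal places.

power ≈ 0.43

For two equal groups, power = Φ(d·√(n/2) − z_{α/2}).
d·√(n/2) = 0.73 × √(8/2) = 0.73 × 2.000 = 1.460.
z_β = 1.460 − 1.645 = -0.185.
Power = Φ(-0.185) = 0.427.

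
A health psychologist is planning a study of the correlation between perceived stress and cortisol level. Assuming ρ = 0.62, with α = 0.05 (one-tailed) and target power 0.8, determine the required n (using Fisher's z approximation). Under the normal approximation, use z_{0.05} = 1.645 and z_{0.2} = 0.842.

n = 15

Fisher's z: C = ½·ln((1+r)/(1−r)) = ½·ln(4.2632) = 0.7250.
n = ((z_{α} + z_β)/C)² + 3.
(1.645 + 0.842) / 0.7250 = 2.487 / 0.7250 = 3.430.
n = 3.430² + 3 = 11.77 + 3 = 14.8.
Round up.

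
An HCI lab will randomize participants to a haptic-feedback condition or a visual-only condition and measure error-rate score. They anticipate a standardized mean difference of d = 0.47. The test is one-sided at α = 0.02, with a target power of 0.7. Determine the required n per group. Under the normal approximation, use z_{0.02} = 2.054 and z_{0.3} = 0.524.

For two independent groups with equal n: n = 2·((z_{α} + z_β) / d)².
z_{α} + z_β = 2.054 + 0.524 = 2.578.
n = 2 × (2.578 / 0.47)² = 2 × 5.485² = 2 × 30.09 = 60.2.
Round up to the next whole participant.

n = 61 per group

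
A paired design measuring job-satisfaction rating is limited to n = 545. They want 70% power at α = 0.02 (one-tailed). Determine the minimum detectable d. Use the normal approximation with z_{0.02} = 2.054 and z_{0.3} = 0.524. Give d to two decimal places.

d_min ≈ 0.11

For a single sample (or paired design) of n = 545: d_min = (z_{α} + z_β)/√n.
z-sum = 2.054 + 0.524 = 2.578.
d_min = 2.578 / √545 = 2.578 / 23.345 = 0.110.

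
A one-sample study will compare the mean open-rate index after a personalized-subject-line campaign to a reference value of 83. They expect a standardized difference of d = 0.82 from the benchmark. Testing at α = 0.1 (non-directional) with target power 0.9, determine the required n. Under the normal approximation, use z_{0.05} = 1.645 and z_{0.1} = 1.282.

n = 13

For a one-sample test: n = ((z_{α/2} + z_β) / d)².
z_{α/2} + z_β = 1.645 + 1.282 = 2.927.
n = (2.927 / 0.82)² = 3.570² = 12.74.
Round up.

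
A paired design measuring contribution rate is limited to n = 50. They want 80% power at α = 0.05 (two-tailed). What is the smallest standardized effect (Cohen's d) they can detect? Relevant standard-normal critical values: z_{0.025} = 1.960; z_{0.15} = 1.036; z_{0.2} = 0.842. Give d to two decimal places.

d_min ≈ 0.40

For a single sample (or paired design) of n = 50: d_min = (z_{α/2} + z_β)/√n.
z-sum = 1.960 + 0.842 = 2.802.
d_min = 2.802 / √50 = 2.802 / 7.071 = 0.396.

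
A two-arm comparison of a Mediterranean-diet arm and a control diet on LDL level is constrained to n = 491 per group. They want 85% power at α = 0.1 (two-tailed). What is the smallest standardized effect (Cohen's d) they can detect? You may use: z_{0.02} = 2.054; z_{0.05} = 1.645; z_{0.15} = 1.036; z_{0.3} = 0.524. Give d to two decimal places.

For two independent groups of n = 491 each: d_min = (z_{α/2} + z_β)·√(2/n).
z-sum = 1.645 + 1.036 = 2.681.
d_min = 2.681 × √(2/491) = 2.681 × 0.0638 = 0.171.

d_min ≈ 0.17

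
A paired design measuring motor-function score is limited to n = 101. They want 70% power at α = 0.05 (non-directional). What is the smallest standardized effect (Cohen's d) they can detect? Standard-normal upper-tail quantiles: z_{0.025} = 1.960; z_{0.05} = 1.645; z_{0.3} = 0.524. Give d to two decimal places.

For a single sample (or paired design) of n = 101: d_min = (z_{α/2} + z_β)/√n.
z-sum = 1.960 + 0.524 = 2.484.
d_min = 2.484 / √101 = 2.484 / 10.050 = 0.247.

d_min ≈ 0.25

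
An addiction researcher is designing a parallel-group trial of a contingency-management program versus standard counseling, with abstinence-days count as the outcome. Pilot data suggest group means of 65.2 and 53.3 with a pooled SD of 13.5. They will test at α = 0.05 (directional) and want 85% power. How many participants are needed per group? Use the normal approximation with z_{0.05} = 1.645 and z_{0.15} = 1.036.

n = 19 per group

Cohen's d = |M₁ − M₂| / SD_pooled = |65.2 − 53.3| / 13.5 = 11.9 / 13.5 = 0.881.
For two independent groups with equal n: n = 2·((z_{α} + z_β) / d)².
z_{α} + z_β = 1.645 + 1.036 = 2.681.
n = 2 × (2.681 / 0.881)² = 2 × 3.043² = 2 × 9.26 = 18.5.
Round up to the next whole participant.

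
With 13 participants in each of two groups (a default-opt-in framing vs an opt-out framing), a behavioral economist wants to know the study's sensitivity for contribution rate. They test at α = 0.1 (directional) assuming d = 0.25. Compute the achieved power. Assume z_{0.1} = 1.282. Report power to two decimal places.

For two equal groups, power = Φ(d·√(n/2) − z_{α}).
d·√(n/2) = 0.25 × √(13/2) = 0.25 × 2.550 = 0.637.
z_β = 0.637 − 1.282 = -0.645.
Power = Φ(-0.645) = 0.260.

power ≈ 0.26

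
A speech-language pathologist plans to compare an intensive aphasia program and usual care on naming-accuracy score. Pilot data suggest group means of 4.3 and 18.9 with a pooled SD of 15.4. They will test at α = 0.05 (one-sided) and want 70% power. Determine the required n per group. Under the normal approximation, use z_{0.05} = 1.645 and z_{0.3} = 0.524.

Cohen's d = |M₁ − M₂| / SD_pooled = |4.3 − 18.9| / 15.4 = 14.6 / 15.4 = 0.948.
For two independent groups with equal n: n = 2·((z_{α} + z_β) / d)².
z_{α} + z_β = 1.645 + 0.524 = 2.169.
n = 2 × (2.169 / 0.948)² = 2 × 2.288² = 2 × 5.23 = 10.5.
Round up to the next whole participant.

n = 11 per group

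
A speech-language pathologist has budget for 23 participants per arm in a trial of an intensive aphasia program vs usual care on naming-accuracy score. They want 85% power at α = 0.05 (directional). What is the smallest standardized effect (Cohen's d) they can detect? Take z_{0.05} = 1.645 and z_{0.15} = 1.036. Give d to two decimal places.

d_min ≈ 0.79

For two independent groups of n = 23 each: d_min = (z_{α} + z_β)·√(2/n).
z-sum = 1.645 + 1.036 = 2.681.
d_min = 2.681 × √(2/23) = 2.681 × 0.2949 = 0.791.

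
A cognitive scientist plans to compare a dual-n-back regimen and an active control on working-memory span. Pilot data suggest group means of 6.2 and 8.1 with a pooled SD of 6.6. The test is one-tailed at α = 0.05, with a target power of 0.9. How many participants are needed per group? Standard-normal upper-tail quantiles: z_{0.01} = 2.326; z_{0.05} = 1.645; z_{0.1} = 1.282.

Cohen's d = |M₁ − M₂| / SD_pooled = |6.2 − 8.1| / 6.6 = 1.9 / 6.6 = 0.288.
For two independent groups with equal n: n = 2·((z_{α} + z_β) / d)².
z_{α} + z_β = 1.645 + 1.282 = 2.927.
n = 2 × (2.927 / 0.288)² = 2 × 10.163² = 2 × 103.29 = 206.6.
Round up to the next whole participant.

n = 207 per group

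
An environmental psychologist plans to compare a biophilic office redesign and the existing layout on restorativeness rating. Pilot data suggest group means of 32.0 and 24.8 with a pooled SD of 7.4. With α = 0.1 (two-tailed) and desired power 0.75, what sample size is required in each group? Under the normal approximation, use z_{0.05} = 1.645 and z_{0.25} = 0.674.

Cohen's d = |M₁ − M₂| / SD_pooled = |32.0 − 24.8| / 7.4 = 7.2 / 7.4 = 0.973.
For two independent groups with equal n: n = 2·((z_{α/2} + z_β) / d)².
z_{α/2} + z_β = 1.645 + 0.674 = 2.319.
n = 2 × (2.319 / 0.973)² = 2 × 2.383² = 2 × 5.68 = 11.4.
Round up to the next whole participant.

n = 12 per group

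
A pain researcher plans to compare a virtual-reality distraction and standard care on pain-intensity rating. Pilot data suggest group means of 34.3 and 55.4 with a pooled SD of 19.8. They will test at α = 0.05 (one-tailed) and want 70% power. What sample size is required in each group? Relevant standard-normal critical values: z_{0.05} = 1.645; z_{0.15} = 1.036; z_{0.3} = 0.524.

n = 9 per group

Cohen's d = |M₁ − M₂| / SD_pooled = |34.3 − 55.4| / 19.8 = 21.1 / 19.8 = 1.066.
For two independent groups with equal n: n = 2·((z_{α} + z_β) / d)².
z_{α} + z_β = 1.645 + 0.524 = 2.169.
n = 2 × (2.169 / 1.066)² = 2 × 2.035² = 2 × 4.14 = 8.3.
Round up to the next whole participant.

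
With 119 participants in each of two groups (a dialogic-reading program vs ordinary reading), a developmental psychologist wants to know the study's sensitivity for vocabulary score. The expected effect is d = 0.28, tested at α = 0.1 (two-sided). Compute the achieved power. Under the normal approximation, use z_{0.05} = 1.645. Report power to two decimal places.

power ≈ 0.70

For two equal groups, power = Φ(d·√(n/2) − z_{α/2}).
d·√(n/2) = 0.28 × √(119/2) = 0.28 × 7.714 = 2.160.
z_β = 2.160 − 1.645 = 0.515.
Power = Φ(0.515) = 0.697.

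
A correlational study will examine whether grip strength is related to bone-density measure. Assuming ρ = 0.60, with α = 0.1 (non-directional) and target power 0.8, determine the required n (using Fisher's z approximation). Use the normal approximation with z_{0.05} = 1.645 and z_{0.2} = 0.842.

n = 16

Fisher's z: C = ½·ln((1+r)/(1−r)) = ½·ln(4.0000) = 0.6931.
n = ((z_{α/2} + z_β)/C)² + 3.
(1.645 + 0.842) / 0.6931 = 2.487 / 0.6931 = 3.588.
n = 3.588² + 3 = 12.88 + 3 = 15.9.
Round up.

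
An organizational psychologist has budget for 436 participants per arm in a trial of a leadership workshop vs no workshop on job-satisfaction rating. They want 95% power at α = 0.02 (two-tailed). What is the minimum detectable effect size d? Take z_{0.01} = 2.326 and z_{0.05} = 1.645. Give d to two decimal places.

For two independent groups of n = 436 each: d_min = (z_{α/2} + z_β)·√(2/n).
z-sum = 2.326 + 1.645 = 3.971.
d_min = 3.971 × √(2/436) = 3.971 × 0.0677 = 0.269.

d_min ≈ 0.27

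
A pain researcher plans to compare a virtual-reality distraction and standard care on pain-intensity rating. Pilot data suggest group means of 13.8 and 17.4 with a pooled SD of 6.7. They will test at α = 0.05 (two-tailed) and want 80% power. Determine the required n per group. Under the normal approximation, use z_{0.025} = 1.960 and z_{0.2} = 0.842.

n = 55 per group

Cohen's d = |M₁ − M₂| / SD_pooled = |13.8 − 17.4| / 6.7 = 3.6 / 6.7 = 0.537.
For two independent groups with equal n: n = 2·((z_{α/2} + z_β) / d)².
z_{α/2} + z_β = 1.960 + 0.842 = 2.802.
n = 2 × (2.802 / 0.537)² = 2 × 5.218² = 2 × 27.23 = 54.5.
Round up to the next whole participant.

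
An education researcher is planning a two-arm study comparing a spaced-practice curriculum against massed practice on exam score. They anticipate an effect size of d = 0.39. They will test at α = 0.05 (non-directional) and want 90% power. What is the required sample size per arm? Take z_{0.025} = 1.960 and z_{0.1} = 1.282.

n = 139 per group

For two independent groups with equal n: n = 2·((z_{α/2} + z_β) / d)².
z_{α/2} + z_β = 1.960 + 1.282 = 3.242.
n = 2 × (3.242 / 0.39)² = 2 × 8.313² = 2 × 69.10 = 138.2.
Round up to the next whole participant.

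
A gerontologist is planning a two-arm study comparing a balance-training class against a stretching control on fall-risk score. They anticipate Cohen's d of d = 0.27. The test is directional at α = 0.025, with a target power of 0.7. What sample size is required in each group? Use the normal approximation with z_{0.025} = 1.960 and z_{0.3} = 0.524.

For two independent groups with equal n: n = 2·((z_{α} + z_β) / d)².
z_{α} + z_β = 1.960 + 0.524 = 2.484.
n = 2 × (2.484 / 0.27)² = 2 × 9.200² = 2 × 84.64 = 169.3.
Round up to the next whole participant.

n = 170 per group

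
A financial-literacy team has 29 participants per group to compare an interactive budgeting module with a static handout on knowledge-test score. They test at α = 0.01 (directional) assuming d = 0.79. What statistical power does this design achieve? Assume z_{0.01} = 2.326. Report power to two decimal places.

power ≈ 0.75

For two equal groups, power = Φ(d·√(n/2) − z_{α}).
d·√(n/2) = 0.79 × √(29/2) = 0.79 × 3.808 = 3.008.
z_β = 3.008 − 2.326 = 0.682.
Power = Φ(0.682) = 0.752.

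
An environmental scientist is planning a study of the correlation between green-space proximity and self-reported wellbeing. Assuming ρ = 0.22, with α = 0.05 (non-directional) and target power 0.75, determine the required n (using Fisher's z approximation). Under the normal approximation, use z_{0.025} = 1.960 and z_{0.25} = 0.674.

n = 142

Fisher's z: C = ½·ln((1+r)/(1−r)) = ½·ln(1.5641) = 0.2237.
n = ((z_{α/2} + z_β)/C)² + 3.
(1.960 + 0.674) / 0.2237 = 2.634 / 0.2237 = 11.775.
n = 11.775² + 3 = 138.64 + 3 = 141.6.
Round up.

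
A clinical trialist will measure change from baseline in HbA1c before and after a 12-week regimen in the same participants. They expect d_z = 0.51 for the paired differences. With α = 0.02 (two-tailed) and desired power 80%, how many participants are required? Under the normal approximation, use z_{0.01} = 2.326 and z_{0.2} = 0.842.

n = 39 pairs

For a paired (one-sample on differences) test: n = ((z_{α/2} + z_β) / d)².
z_{α/2} + z_β = 2.326 + 0.842 = 3.168.
n = (3.168 / 0.51)² = 6.212² = 38.59.
Round up.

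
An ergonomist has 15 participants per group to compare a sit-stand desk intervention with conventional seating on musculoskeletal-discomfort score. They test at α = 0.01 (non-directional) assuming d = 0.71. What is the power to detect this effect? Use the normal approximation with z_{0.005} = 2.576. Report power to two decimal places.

power ≈ 0.26

For two equal groups, power = Φ(d·√(n/2) − z_{α/2}).
d·√(n/2) = 0.71 × √(15/2) = 0.71 × 2.739 = 1.944.
z_β = 1.944 − 2.576 = -0.632.
Power = Φ(-0.632) = 0.264.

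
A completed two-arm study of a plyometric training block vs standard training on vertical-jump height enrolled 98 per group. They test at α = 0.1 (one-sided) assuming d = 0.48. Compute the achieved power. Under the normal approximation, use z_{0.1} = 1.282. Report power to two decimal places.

For two equal groups, power = Φ(d·√(n/2) − z_{α}).
d·√(n/2) = 0.48 × √(98/2) = 0.48 × 7.000 = 3.360.
z_β = 3.360 − 1.282 = 2.078.
Power = Φ(2.078) = 0.981.

power ≈ 0.98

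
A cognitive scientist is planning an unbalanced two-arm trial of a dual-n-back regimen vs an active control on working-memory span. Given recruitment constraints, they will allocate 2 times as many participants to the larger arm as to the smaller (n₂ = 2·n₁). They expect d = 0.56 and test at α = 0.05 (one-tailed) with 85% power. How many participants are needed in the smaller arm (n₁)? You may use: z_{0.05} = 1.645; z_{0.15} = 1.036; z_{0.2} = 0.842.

n₁ = 35

With allocation ratio k = n₂/n₁ = 2, Var(x̄₁−x̄₂) = σ²(1/n₁ + 1/(k·n₁)) = σ²·(k+1)/(k·n₁).
So n₁ = (1 + 1/k)·((z_{α} + z_β)/d)² = 1.500 × (2.681/0.56)².
n₁ = 1.500 × 22.92 = 34.4.
Round up: n₁ = 35, giving n₂ = 2 × 35 = 70.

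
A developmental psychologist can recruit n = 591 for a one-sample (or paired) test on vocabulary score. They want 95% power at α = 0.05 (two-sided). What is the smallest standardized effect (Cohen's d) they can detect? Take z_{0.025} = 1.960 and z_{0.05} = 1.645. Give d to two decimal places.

For a single sample (or paired design) of n = 591: d_min = (z_{α/2} + z_β)/√n.
z-sum = 1.960 + 1.645 = 3.605.
d_min = 3.605 / √591 = 3.605 / 24.310 = 0.148.

d_min ≈ 0.15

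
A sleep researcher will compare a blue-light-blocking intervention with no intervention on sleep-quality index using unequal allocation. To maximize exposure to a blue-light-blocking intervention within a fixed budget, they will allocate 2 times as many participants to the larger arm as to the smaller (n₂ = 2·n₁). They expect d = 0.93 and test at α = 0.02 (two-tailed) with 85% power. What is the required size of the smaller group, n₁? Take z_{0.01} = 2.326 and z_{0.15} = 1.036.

n₁ = 20

With allocation ratio k = n₂/n₁ = 2, Var(x̄₁−x̄₂) = σ²(1/n₁ + 1/(k·n₁)) = σ²·(k+1)/(k·n₁).
So n₁ = (1 + 1/k)·((z_{α/2} + z_β)/d)² = 1.500 × (3.362/0.93)².
n₁ = 1.500 × 13.07 = 19.6.
Round up: n₁ = 20, giving n₂ = 2 × 20 = 40.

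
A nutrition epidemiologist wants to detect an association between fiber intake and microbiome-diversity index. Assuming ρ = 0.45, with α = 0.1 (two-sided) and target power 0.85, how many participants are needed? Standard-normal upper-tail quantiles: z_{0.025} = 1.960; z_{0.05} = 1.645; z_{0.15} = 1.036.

Fisher's z: C = ½·ln((1+r)/(1−r)) = ½·ln(2.6364) = 0.4847.
n = ((z_{α/2} + z_β)/C)² + 3.
(1.645 + 1.036) / 0.4847 = 2.681 / 0.4847 = 5.531.
n = 5.531² + 3 = 30.59 + 3 = 33.6.
Round up.

n = 34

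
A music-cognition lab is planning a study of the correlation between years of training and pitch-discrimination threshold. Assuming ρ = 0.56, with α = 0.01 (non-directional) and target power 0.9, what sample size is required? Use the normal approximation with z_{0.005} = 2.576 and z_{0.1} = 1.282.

Fisher's z: C = ½·ln((1+r)/(1−r)) = ½·ln(3.5455) = 0.6328.
n = ((z_{α/2} + z_β)/C)² + 3.
(2.576 + 1.282) / 0.6328 = 3.858 / 0.6328 = 6.097.
n = 6.097² + 3 = 37.17 + 3 = 40.2.
Round up.

n = 41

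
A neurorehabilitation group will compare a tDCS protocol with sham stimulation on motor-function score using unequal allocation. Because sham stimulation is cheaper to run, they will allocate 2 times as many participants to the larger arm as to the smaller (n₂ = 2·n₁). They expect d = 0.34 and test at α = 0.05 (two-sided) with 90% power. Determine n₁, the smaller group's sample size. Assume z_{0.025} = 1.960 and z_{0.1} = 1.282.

With allocation ratio k = n₂/n₁ = 2, Var(x̄₁−x̄₂) = σ²(1/n₁ + 1/(k·n₁)) = σ²·(k+1)/(k·n₁).
So n₁ = (1 + 1/k)·((z_{α/2} + z_β)/d)² = 1.500 × (3.242/0.34)².
n₁ = 1.500 × 90.92 = 136.4.
Round up: n₁ = 137, giving n₂ = 2 × 137 = 274.

n₁ = 137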